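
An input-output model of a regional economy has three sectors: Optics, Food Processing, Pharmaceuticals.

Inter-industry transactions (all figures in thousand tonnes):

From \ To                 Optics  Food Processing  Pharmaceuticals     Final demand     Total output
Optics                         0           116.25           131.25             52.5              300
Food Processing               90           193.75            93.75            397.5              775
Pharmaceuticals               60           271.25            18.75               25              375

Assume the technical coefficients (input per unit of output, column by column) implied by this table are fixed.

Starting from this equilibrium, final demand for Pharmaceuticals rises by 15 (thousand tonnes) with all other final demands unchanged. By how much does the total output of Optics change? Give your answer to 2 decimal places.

Δx_1 = 9.27

Technical coefficients a_ij = z_ij / X_j:
  a_11 = 0/300 = 0.00, a_21 = 90/300 = 0.30, a_31 = 60/300 = 0.20
  a_12 = 116.25/775 = 0.15, a_22 = 193.75/775 = 0.25, a_32 = 271.25/775 = 0.35
  a_13 = 131.25/375 = 0.35, a_23 = 93.75/375 = 0.25, a_33 = 18.75/375 = 0.05
I − A =
  [   1.00    -0.15    -0.35]
  [  -0.30     0.75    -0.25]
  [  -0.20    -0.35     0.95]
Cofactors of I−A, C_ij = (−1)^(i+j)·(minor ij) (rows/columns in the sector order above):
  C_11 = (0.75)(0.95) − (-0.25)(-0.35) = 0.6250
  C_12 = −[(-0.30)(0.95) − (-0.25)(-0.20)] = 0.3350
  C_13 = (-0.30)(-0.35) − (0.75)(-0.20) = 0.2550
  C_21 = −[(-0.15)(0.95) − (-0.35)(-0.35)] = 0.2650
  C_22 = (1.00)(0.95) − (-0.35)(-0.20) = 0.8800
  C_23 = −[(1.00)(-0.35) − (-0.15)(-0.20)] = 0.3800
  C_31 = (-0.15)(-0.25) − (-0.35)(0.75) = 0.3000
  C_32 = −[(1.00)(-0.25) − (-0.35)(-0.30)] = 0.3550
  C_33 = (1.00)(0.75) − (-0.15)(-0.30) = 0.7050
det(I−A) = Σ_j (I−A)_1j·C_1j = (1.00)(0.6250) + (-0.15)(0.3350) + (-0.35)(0.2550) = 0.4855
adj(I−A) = Cᵀ =
  [ 0.6250   0.2650   0.3000]
  [ 0.3350   0.8800   0.3550]
  [ 0.2550   0.3800   0.7050]
(I − A)⁻¹ = adj(I−A) / det(I−A) ≈
  [   1.2873     0.5458     0.6179]
  [   0.6900     1.8126     0.7312]
  [   0.5252     0.7827     1.4521]
Δx = (I − A)⁻¹ Δd with Δd having +15 in the Pharmaceuticals component and 0 elsewhere.
So Δx_1 = L_13 · (+15), where L_13 = adj(I−A)_13 / det(I−A) = 0.3000 / 0.4855.
Δx_1 = 0.3000 × (+15) / 0.4855 = 4.50 / 0.4855 ≈ 9.27.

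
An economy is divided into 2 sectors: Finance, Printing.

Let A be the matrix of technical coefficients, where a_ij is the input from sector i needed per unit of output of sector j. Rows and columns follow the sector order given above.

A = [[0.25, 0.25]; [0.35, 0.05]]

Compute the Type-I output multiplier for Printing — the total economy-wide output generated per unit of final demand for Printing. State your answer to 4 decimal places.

I − A =
  [   0.75    -0.25]
  [  -0.35     0.95]
det(I−A) = (0.75)(0.95) − (-0.25)(-0.35) = 0.6250
adj(I−A) = [[0.95, 0.25], [0.35, 0.75]]
(I − A)⁻¹ = adj(I−A) / det(I−A) ≈
  [   1.52000     0.40000]
  [   0.56000     1.20000]
The output multiplier for sector j is the column-j sum of the Leontief inverse (I − A)⁻¹ = adj(I−A) / det(I−A).
Column 2 of adj(I−A): (0.25, 0.75); det(I−A) = 0.6250.
m_2 = (0.25 + 0.75) / 0.6250 = 1.00 / 0.6250 = 1.6000.

m_2 = 1.6000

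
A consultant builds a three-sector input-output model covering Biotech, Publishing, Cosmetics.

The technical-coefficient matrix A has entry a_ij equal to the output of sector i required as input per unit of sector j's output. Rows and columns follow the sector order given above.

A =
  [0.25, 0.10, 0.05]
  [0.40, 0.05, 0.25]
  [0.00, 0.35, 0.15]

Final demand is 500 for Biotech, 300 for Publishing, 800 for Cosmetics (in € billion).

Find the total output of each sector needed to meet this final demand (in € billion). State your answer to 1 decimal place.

I − A =
  [   0.75    -0.10    -0.05]
  [  -0.40     0.95    -0.25]
  [   0.00    -0.35     0.85]
Cofactors of I−A, C_ij = (−1)^(i+j)·(minor ij) (rows/columns in the sector order above):
  C_11 = (0.95)(0.85) − (-0.25)(-0.35) = 0.7200
  C_12 = −[(-0.40)(0.85) − (-0.25)(0.00)] = 0.3400
  C_13 = (-0.40)(-0.35) − (0.95)(0.00) = 0.1400
  C_21 = −[(-0.10)(0.85) − (-0.05)(-0.35)] = 0.1025
  C_22 = (0.75)(0.85) − (-0.05)(0.00) = 0.6375
  C_23 = −[(0.75)(-0.35) − (-0.10)(0.00)] = 0.2625
  C_31 = (-0.10)(-0.25) − (-0.05)(0.95) = 0.0725
  C_32 = −[(0.75)(-0.25) − (-0.05)(-0.40)] = 0.2075
  C_33 = (0.75)(0.95) − (-0.10)(-0.40) = 0.6725
det(I−A) = Σ_j (I−A)_1j·C_1j = (0.75)(0.7200) + (-0.10)(0.3400) + (-0.05)(0.1400) = 0.4990
adj(I−A) = Cᵀ =
  [ 0.7200   0.1025   0.0725]
  [ 0.3400   0.6375   0.2075]
  [ 0.1400   0.2625   0.6725]
(I − A)⁻¹ = adj(I−A) / det(I−A) ≈
  [   1.4429     0.2054     0.1453]
  [   0.6814     1.2776     0.4158]
  [   0.2806     0.5261     1.3477]
x = (I − A)⁻¹ d = adj(I−A)·d / det(I−A), with det(I−A) = 0.4990:
  x_B = (0.7200·500 + 0.1025·300 + 0.0725·800) / 0.4990 = 448.75 / 0.4990 ≈ 899.3
  x_P = (0.3400·500 + 0.6375·300 + 0.2075·800) / 0.4990 = 527.25 / 0.4990 ≈ 1056.6
  x_C = (0.1400·500 + 0.2625·300 + 0.6725·800) / 0.4990 = 686.75 / 0.4990 ≈ 1376.3

x_B = 899.3, x_P = 1056.6, x_C = 1376.3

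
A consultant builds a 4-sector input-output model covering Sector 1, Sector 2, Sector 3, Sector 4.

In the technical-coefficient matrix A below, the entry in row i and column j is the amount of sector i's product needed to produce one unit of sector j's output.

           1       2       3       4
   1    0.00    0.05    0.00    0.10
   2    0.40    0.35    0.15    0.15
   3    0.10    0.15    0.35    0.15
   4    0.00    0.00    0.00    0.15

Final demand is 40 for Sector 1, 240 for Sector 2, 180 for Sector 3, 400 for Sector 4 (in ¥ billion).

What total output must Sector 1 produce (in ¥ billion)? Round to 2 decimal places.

x_1 = 121.16

I − A =
  [   1.00    -0.05     0.00    -0.10]
  [  -0.40     0.65    -0.15    -0.15]
  [  -0.10    -0.15     0.65    -0.15]
  [   0.00     0.00     0.00     0.85]
Compute the cofactors C_ij = (−1)^(i+j)·(3×3 minor ij) of I−A; the adjugate is their transpose:
adj(I−A) = Cᵀ =
  [ 0.340000   0.027625   0.006375   0.046000]
  [ 0.233750   0.552500   0.127500   0.147500]
  [ 0.106250   0.131750   0.535500   0.130250]
  [ 0.000000   0.000000   0.000000   0.386250]
det(I−A) = Σ_j (I−A)_1j·C_1j = (1.00)(0.340000) + (-0.05)(0.233750) + (0.00)(0.106250) + (-0.10)(0.000000) = 0.3283125
(I − A)⁻¹ = adj(I−A) / det(I−A) ≈
  [   1.0356     0.0841     0.0194     0.1401]
  [   0.7120     1.6828     0.3883     0.4493]
  [   0.3236     0.4013     1.6311     0.3967]
  [   0.0000     0.0000     0.0000     1.1765]
x = (I − A)⁻¹ d = adj(I−A)·d / det(I−A), with det(I−A) = 0.3283125:
  x_1 = (0.340000·40 + 0.027625·240 + 0.006375·180 + 0.046000·400) / 0.3283125 = 39.7775 / 0.3283125 ≈ 121.16
  x_2 = (0.233750·40 + 0.552500·240 + 0.127500·180 + 0.147500·400) / 0.3283125 = 223.90 / 0.3283125 ≈ 681.97
  x_3 = (0.106250·40 + 0.131750·240 + 0.535500·180 + 0.130250·400) / 0.3283125 = 184.36 / 0.3283125 ≈ 561.54
  x_4 = (0.000000·40 + 0.000000·240 + 0.000000·180 + 0.386250·400) / 0.3283125 = 154.50 / 0.3283125 ≈ 470.59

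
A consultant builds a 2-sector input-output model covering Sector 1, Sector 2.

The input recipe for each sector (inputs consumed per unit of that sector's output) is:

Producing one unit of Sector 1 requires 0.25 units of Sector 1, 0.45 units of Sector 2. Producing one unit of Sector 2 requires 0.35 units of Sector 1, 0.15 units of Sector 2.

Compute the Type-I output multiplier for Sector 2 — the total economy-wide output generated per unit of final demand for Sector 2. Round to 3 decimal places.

I − A =
  [   0.75    -0.35]
  [  -0.45     0.85]
det(I−A) = (0.75)(0.85) − (-0.35)(-0.45) = 0.4800
adj(I−A) = [[0.85, 0.35], [0.45, 0.75]]
(I − A)⁻¹ = adj(I−A) / det(I−A) ≈
  [   1.7708     0.7292]
  [   0.9375     1.5625]
The output multiplier for sector j is the column-j sum of the Leontief inverse (I − A)⁻¹ = adj(I−A) / det(I−A).
Column 2 of adj(I−A): (0.35, 0.75); det(I−A) = 0.4800.
m_2 = (0.35 + 0.75) / 0.4800 = 1.10 / 0.4800 ≈ 2.292.

m_2 = 2.292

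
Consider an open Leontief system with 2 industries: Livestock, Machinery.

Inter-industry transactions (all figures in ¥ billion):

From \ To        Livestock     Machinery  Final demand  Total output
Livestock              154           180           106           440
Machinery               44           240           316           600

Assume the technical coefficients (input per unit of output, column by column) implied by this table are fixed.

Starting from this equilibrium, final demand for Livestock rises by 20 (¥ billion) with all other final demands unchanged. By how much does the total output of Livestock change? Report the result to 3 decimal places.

Technical coefficients a_ij = z_ij / X_j:
  a_11 = 154/440 = 0.35, a_21 = 44/440 = 0.10
  a_12 = 180/600 = 0.30, a_22 = 240/600 = 0.40
I − A =
  [   0.65    -0.30]
  [  -0.10     0.60]
det(I−A) = (0.65)(0.60) − (-0.30)(-0.10) = 0.3600
adj(I−A) = [[0.60, 0.30], [0.10, 0.65]]
(I − A)⁻¹ = adj(I−A) / det(I−A) ≈
  [   1.6667     0.8333]
  [   0.2778     1.8056]
Δx = (I − A)⁻¹ Δd with Δd having +20 in the Livestock component and 0 elsewhere.
So Δx_1 = L_11 · (+20), where L_11 = adj(I−A)_11 / det(I−A) = 0.60 / 0.3600.
Δx_1 = 0.60 × (+20) / 0.3600 = 12.00 / 0.3600 ≈ 33.333.

Δx_1 = 33.333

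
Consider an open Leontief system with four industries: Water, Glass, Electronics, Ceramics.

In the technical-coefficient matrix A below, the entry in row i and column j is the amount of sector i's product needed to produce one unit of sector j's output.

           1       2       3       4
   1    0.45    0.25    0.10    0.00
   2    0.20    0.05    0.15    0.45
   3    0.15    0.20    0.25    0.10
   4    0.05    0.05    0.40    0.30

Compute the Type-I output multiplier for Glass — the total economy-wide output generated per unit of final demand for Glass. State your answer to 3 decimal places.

I − A =
  [   0.55    -0.25    -0.10     0.00]
  [  -0.20     0.95    -0.15    -0.45]
  [  -0.15    -0.20     0.75    -0.10]
  [  -0.05    -0.05    -0.40     0.70]
Compute the cofactors C_ij = (−1)^(i+j)·(3×3 minor ij) of I−A; the adjugate is their transpose:
adj(I−A) = Cᵀ =
  [ 0.386125   0.135750   0.135500   0.106625]
  [ 0.157375   0.255750   0.173000   0.189125]
  [ 0.134625   0.107250   0.312750   0.113625]
  [ 0.115750   0.089250   0.200750   0.314000]
det(I−A) = Σ_j (I−A)_1j·C_1j = (0.55)(0.386125) + (-0.25)(0.157375) + (-0.10)(0.134625) + (0.00)(0.115750) = 0.1595625
(I − A)⁻¹ = adj(I−A) / det(I−A) ≈
  [   2.4199     0.8508     0.8492     0.6682]
  [   0.9863     1.6028     1.0842     1.1853]
  [   0.8437     0.6722     1.9600     0.7121]
  [   0.7254     0.5593     1.2581     1.9679]
The output multiplier for sector j is the column-j sum of the Leontief inverse (I − A)⁻¹ = adj(I−A) / det(I−A).
Column 2 of adj(I−A): (0.135750, 0.255750, 0.107250, 0.089250); det(I−A) = 0.1595625.
m_2 = (0.135750 + 0.255750 + 0.107250 + 0.089250) / 0.1595625 = 0.588 / 0.1595625 ≈ 3.685.

m_2 = 3.685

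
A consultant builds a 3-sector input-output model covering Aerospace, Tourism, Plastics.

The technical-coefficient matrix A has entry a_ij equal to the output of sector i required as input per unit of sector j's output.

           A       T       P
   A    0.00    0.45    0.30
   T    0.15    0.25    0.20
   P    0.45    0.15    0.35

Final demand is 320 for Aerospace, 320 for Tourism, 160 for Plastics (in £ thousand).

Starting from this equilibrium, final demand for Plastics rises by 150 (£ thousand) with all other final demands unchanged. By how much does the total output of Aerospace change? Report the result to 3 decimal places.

I − A =
  [   1.00    -0.45    -0.30]
  [  -0.15     0.75    -0.20]
  [  -0.45    -0.15     0.65]
Cofactors of I−A, C_ij = (−1)^(i+j)·(minor ij) (rows/columns in the sector order above):
  C_11 = (0.75)(0.65) − (-0.20)(-0.15) = 0.4575
  C_12 = −[(-0.15)(0.65) − (-0.20)(-0.45)] = 0.1875
  C_13 = (-0.15)(-0.15) − (0.75)(-0.45) = 0.3600
  C_21 = −[(-0.45)(0.65) − (-0.30)(-0.15)] = 0.3375
  C_22 = (1.00)(0.65) − (-0.30)(-0.45) = 0.5150
  C_23 = −[(1.00)(-0.15) − (-0.45)(-0.45)] = 0.3525
  C_31 = (-0.45)(-0.20) − (-0.30)(0.75) = 0.3150
  C_32 = −[(1.00)(-0.20) − (-0.30)(-0.15)] = 0.2450
  C_33 = (1.00)(0.75) − (-0.45)(-0.15) = 0.6825
det(I−A) = Σ_j (I−A)_1j·C_1j = (1.00)(0.4575) + (-0.45)(0.1875) + (-0.30)(0.3600) = 0.265125
adj(I−A) = Cᵀ =
  [ 0.4575   0.3375   0.3150]
  [ 0.1875   0.5150   0.2450]
  [ 0.3600   0.3525   0.6825]
(I − A)⁻¹ = adj(I−A) / det(I−A) ≈
  [   1.7256     1.2730     1.1881]
  [   0.7072     1.9425     0.9241]
  [   1.3579     1.3296     2.5743]
Δx = (I − A)⁻¹ Δd with Δd having +150 in the Plastics component and 0 elsewhere.
So Δx_A = L_AP · (+150), where L_AP = adj(I−A)_AP / det(I−A) = 0.3150 / 0.265125.
Δx_A = 0.3150 × (+150) / 0.265125 = 47.25 / 0.265125 ≈ 178.218.

Δx_A = 178.218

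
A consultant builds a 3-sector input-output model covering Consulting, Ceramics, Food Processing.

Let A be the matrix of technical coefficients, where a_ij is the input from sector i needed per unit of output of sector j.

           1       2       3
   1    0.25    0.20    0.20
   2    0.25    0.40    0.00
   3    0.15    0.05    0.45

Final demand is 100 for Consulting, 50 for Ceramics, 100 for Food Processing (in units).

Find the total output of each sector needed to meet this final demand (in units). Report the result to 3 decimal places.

x_1 = 255.639, x_2 = 189.850, x_3 = 268.797

I − A =
  [   0.75    -0.20    -0.20]
  [  -0.25     0.60     0.00]
  [  -0.15    -0.05     0.55]
Cofactors of I−A, C_ij = (−1)^(i+j)·(minor ij) (rows/columns in the sector order above):
  C_11 = (0.60)(0.55) − (0.00)(-0.05) = 0.3300
  C_12 = −[(-0.25)(0.55) − (0.00)(-0.15)] = 0.1375
  C_13 = (-0.25)(-0.05) − (0.60)(-0.15) = 0.1025
  C_21 = −[(-0.20)(0.55) − (-0.20)(-0.05)] = 0.1200
  C_22 = (0.75)(0.55) − (-0.20)(-0.15) = 0.3825
  C_23 = −[(0.75)(-0.05) − (-0.20)(-0.15)] = 0.0675
  C_31 = (-0.20)(0.00) − (-0.20)(0.60) = 0.1200
  C_32 = −[(0.75)(0.00) − (-0.20)(-0.25)] = 0.0500
  C_33 = (0.75)(0.60) − (-0.20)(-0.25) = 0.4000
det(I−A) = Σ_j (I−A)_1j·C_1j = (0.75)(0.3300) + (-0.20)(0.1375) + (-0.20)(0.1025) = 0.1995
adj(I−A) = Cᵀ =
  [ 0.3300   0.1200   0.1200]
  [ 0.1375   0.3825   0.0500]
  [ 0.1025   0.0675   0.4000]
(I − A)⁻¹ = adj(I−A) / det(I−A) ≈
  [   1.6541     0.6015     0.6015]
  [   0.6892     1.9173     0.2506]
  [   0.5138     0.3383     2.0050]
x = (I − A)⁻¹ d = adj(I−A)·d / det(I−A), with det(I−A) = 0.1995:
  x_1 = (0.3300·100 + 0.1200·50 + 0.1200·100) / 0.1995 = 51.00 / 0.1995 ≈ 255.639
  x_2 = (0.1375·100 + 0.3825·50 + 0.0500·100) / 0.1995 = 37.875 / 0.1995 ≈ 189.850
  x_3 = (0.1025·100 + 0.0675·50 + 0.4000·100) / 0.1995 = 53.625 / 0.1995 ≈ 268.797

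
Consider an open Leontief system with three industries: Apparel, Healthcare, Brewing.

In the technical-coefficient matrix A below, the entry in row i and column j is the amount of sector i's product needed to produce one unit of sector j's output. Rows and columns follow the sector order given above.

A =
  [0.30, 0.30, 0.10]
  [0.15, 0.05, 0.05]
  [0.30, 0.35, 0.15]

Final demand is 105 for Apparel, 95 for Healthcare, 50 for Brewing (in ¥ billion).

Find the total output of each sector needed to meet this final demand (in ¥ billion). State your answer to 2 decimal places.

I − A =
  [   0.70    -0.30    -0.10]
  [  -0.15     0.95    -0.05]
  [  -0.30    -0.35     0.85]
Cofactors of I−A, C_ij = (−1)^(i+j)·(minor ij) (rows/columns in the sector order above):
  C_11 = (0.95)(0.85) − (-0.05)(-0.35) = 0.7900
  C_12 = −[(-0.15)(0.85) − (-0.05)(-0.30)] = 0.1425
  C_13 = (-0.15)(-0.35) − (0.95)(-0.30) = 0.3375
  C_21 = −[(-0.30)(0.85) − (-0.10)(-0.35)] = 0.2900
  C_22 = (0.70)(0.85) − (-0.10)(-0.30) = 0.5650
  C_23 = −[(0.70)(-0.35) − (-0.30)(-0.30)] = 0.3350
  C_31 = (-0.30)(-0.05) − (-0.10)(0.95) = 0.1100
  C_32 = −[(0.70)(-0.05) − (-0.10)(-0.15)] = 0.0500
  C_33 = (0.70)(0.95) − (-0.30)(-0.15) = 0.6200
det(I−A) = Σ_j (I−A)_1j·C_1j = (0.70)(0.7900) + (-0.30)(0.1425) + (-0.10)(0.3375) = 0.4765
adj(I−A) = Cᵀ =
  [ 0.7900   0.2900   0.1100]
  [ 0.1425   0.5650   0.0500]
  [ 0.3375   0.3350   0.6200]
(I − A)⁻¹ = adj(I−A) / det(I−A) ≈
  [   1.6579     0.6086     0.2308]
  [   0.2991     1.1857     0.1049]
  [   0.7083     0.7030     1.3012]
x = (I − A)⁻¹ d = adj(I−A)·d / det(I−A), with det(I−A) = 0.4765:
  x_A = (0.7900·105 + 0.2900·95 + 0.1100·50) / 0.4765 = 116.00 / 0.4765 ≈ 243.44
  x_H = (0.1425·105 + 0.5650·95 + 0.0500·50) / 0.4765 = 71.1375 / 0.4765 ≈ 149.29
  x_B = (0.3375·105 + 0.3350·95 + 0.6200·50) / 0.4765 = 98.2625 / 0.4765 ≈ 206.22

x_A = 243.44, x_H = 149.29, x_B = 206.22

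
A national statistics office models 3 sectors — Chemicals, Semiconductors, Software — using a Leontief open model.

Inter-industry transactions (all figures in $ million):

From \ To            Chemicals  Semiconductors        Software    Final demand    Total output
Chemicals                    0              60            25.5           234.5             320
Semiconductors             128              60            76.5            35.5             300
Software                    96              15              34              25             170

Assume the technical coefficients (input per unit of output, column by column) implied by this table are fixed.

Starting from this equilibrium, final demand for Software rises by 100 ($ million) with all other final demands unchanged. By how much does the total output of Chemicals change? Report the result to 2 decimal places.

Technical coefficients a_ij = z_ij / X_j:
  a_11 = 0/320 = 0.00, a_21 = 128/320 = 0.40, a_31 = 96/320 = 0.30
  a_12 = 60/300 = 0.20, a_22 = 60/300 = 0.20, a_32 = 15/300 = 0.05
  a_13 = 25.5/170 = 0.15, a_23 = 76.5/170 = 0.45, a_33 = 34/170 = 0.20
I − A =
  [   1.00    -0.20    -0.15]
  [  -0.40     0.80    -0.45]
  [  -0.30    -0.05     0.80]
Cofactors of I−A, C_ij = (−1)^(i+j)·(minor ij) (rows/columns in the sector order above):
  C_11 = (0.80)(0.80) − (-0.45)(-0.05) = 0.6175
  C_12 = −[(-0.40)(0.80) − (-0.45)(-0.30)] = 0.4550
  C_13 = (-0.40)(-0.05) − (0.80)(-0.30) = 0.2600
  C_21 = −[(-0.20)(0.80) − (-0.15)(-0.05)] = 0.1675
  C_22 = (1.00)(0.80) − (-0.15)(-0.30) = 0.7550
  C_23 = −[(1.00)(-0.05) − (-0.20)(-0.30)] = 0.1100
  C_31 = (-0.20)(-0.45) − (-0.15)(0.80) = 0.2100
  C_32 = −[(1.00)(-0.45) − (-0.15)(-0.40)] = 0.5100
  C_33 = (1.00)(0.80) − (-0.20)(-0.40) = 0.7200
det(I−A) = Σ_j (I−A)_1j·C_1j = (1.00)(0.6175) + (-0.20)(0.4550) + (-0.15)(0.2600) = 0.4875
adj(I−A) = Cᵀ =
  [ 0.6175   0.1675   0.2100]
  [ 0.4550   0.7550   0.5100]
  [ 0.2600   0.1100   0.7200]
(I − A)⁻¹ = adj(I−A) / det(I−A) ≈
  [   1.2667     0.3436     0.4308]
  [   0.9333     1.5487     1.0462]
  [   0.5333     0.2256     1.4769]
Δx = (I − A)⁻¹ Δd with Δd having +100 in the Software component and 0 elsewhere.
So Δx_1 = L_13 · (+100), where L_13 = adj(I−A)_13 / det(I−A) = 0.2100 / 0.4875.
Δx_1 = 0.2100 × (+100) / 0.4875 = 21.00 / 0.4875 ≈ 43.08.

Δx_1 = 43.08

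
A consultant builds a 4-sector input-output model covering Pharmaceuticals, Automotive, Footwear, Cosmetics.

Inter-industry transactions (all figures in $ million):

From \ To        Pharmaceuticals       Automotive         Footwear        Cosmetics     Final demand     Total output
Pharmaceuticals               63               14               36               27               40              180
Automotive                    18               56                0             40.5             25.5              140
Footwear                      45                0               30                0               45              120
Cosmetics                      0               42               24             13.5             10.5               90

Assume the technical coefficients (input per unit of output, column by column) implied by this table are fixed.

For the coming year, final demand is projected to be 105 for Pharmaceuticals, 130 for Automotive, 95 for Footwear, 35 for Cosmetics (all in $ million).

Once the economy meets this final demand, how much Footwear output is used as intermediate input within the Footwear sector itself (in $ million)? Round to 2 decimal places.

Technical coefficients a_ij = z_ij / X_j:
  a_PP = 63/180 = 0.35, a_AP = 18/180 = 0.10, a_FP = 45/180 = 0.25, a_CP = 0/180 = 0.00
  a_PA = 14/140 = 0.10, a_AA = 56/140 = 0.40, a_FA = 0/140 = 0.00, a_CA = 42/140 = 0.30
  a_PF = 36/120 = 0.30, a_AF = 0/120 = 0.00, a_FF = 30/120 = 0.25, a_CF = 24/120 = 0.20
  a_PC = 27/90 = 0.30, a_AC = 40.5/90 = 0.45, a_FC = 0/90 = 0.00, a_CC = 13.5/90 = 0.15
I − A =
  [   0.65    -0.10    -0.30    -0.30]
  [  -0.10     0.60     0.00    -0.45]
  [  -0.25     0.00     0.75     0.00]
  [   0.00    -0.30    -0.20     0.85]
Compute the cofactors C_ij = (−1)^(i+j)·(3×3 minor ij) of I−A; the adjugate is their transpose:
adj(I−A) = Cᵀ =
  [ 0.281250   0.131250   0.157500   0.168750]
  [ 0.086250   0.335625   0.090000   0.208125]
  [ 0.093750   0.043750   0.226250   0.056250]
  [ 0.052500   0.128750   0.085000   0.240000]
det(I−A) = Σ_j (I−A)_1j·C_1j = (0.65)(0.281250) + (-0.10)(0.086250) + (-0.30)(0.093750) + (-0.30)(0.052500) = 0.1303125
(I − A)⁻¹ = adj(I−A) / det(I−A) ≈
  [   2.1583     1.0072     1.2086     1.2950]
  [   0.6619     2.5755     0.6906     1.5971]
  [   0.7194     0.3357     1.7362     0.4317]
  [   0.4029     0.9880     0.6523     1.8417]
First solve x = (I − A)⁻¹ d = adj(I−A)·d / det(I−A); in particular x_F = (0.093750·105 + 0.043750·130 + 0.226250·95 + 0.056250·35) / 0.1303125 = 38.99375 / 0.1303125 ≈ 299.2326.
Intermediate flow from F to F: z_FF = a_FF · x_F = 0.25 × 38.99375 / 0.1303125 = 9.7484375 / 0.1303125 ≈ 74.81.

z_FF = 74.81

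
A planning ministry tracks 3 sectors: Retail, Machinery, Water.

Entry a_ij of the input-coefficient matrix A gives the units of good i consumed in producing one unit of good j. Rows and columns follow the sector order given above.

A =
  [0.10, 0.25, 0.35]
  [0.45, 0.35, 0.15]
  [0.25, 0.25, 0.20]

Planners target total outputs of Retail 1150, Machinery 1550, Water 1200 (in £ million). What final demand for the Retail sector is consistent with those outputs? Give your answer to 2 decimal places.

d_1 = 227.50

I − A =
  [   0.90    -0.25    -0.35]
  [  -0.45     0.65    -0.15]
  [  -0.25    -0.25     0.80]
d = (I − A) x:
  d_1 = (+0.90)·1150 + (-0.25)·1550 + (-0.35)·1200 = 227.50
  d_2 = (-0.45)·1150 + (+0.65)·1550 + (-0.15)·1200 = 310.00
  d_3 = (-0.25)·1150 + (-0.25)·1550 + (+0.80)·1200 = 285.00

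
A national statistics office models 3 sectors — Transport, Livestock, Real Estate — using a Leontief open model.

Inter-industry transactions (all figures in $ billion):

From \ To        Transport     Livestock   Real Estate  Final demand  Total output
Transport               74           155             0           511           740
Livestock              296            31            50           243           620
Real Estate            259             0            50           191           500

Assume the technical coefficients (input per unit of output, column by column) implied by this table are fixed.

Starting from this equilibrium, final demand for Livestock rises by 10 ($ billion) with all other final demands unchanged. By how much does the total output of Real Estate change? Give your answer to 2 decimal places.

Technical coefficients a_ij = z_ij / X_j:
  a_TT = 74/740 = 0.10, a_LT = 296/740 = 0.40, a_RT = 259/740 = 0.35
  a_TL = 155/620 = 0.25, a_LL = 31/620 = 0.05, a_RL = 0/620 = 0.00
  a_TR = 0/500 = 0.00, a_LR = 50/500 = 0.10, a_RR = 50/500 = 0.10
I − A =
  [   0.90    -0.25     0.00]
  [  -0.40     0.95    -0.10]
  [  -0.35     0.00     0.90]
Cofactors of I−A, C_ij = (−1)^(i+j)·(minor ij) (rows/columns in the sector order above):
  C_11 = (0.95)(0.90) − (-0.10)(0.00) = 0.8550
  C_12 = −[(-0.40)(0.90) − (-0.10)(-0.35)] = 0.3950
  C_13 = (-0.40)(0.00) − (0.95)(-0.35) = 0.3325
  C_21 = −[(-0.25)(0.90) − (0.00)(0.00)] = 0.2250
  C_22 = (0.90)(0.90) − (0.00)(-0.35) = 0.8100
  C_23 = −[(0.90)(0.00) − (-0.25)(-0.35)] = 0.0875
  C_31 = (-0.25)(-0.10) − (0.00)(0.95) = 0.0250
  C_32 = −[(0.90)(-0.10) − (0.00)(-0.40)] = 0.0900
  C_33 = (0.90)(0.95) − (-0.25)(-0.40) = 0.7550
det(I−A) = Σ_j (I−A)_1j·C_1j = (0.90)(0.8550) + (-0.25)(0.3950) + (0.00)(0.3325) = 0.67075
adj(I−A) = Cᵀ =
  [ 0.8550   0.2250   0.0250]
  [ 0.3950   0.8100   0.0900]
  [ 0.3325   0.0875   0.7550]
(I − A)⁻¹ = adj(I−A) / det(I−A) ≈
  [   1.2747     0.3354     0.0373]
  [   0.5889     1.2076     0.1342]
  [   0.4957     0.1305     1.1256]
Δx = (I − A)⁻¹ Δd with Δd having +10 in the Livestock component and 0 elsewhere.
So Δx_R = L_RL · (+10), where L_RL = adj(I−A)_RL / det(I−A) = 0.0875 / 0.67075.
Δx_R = 0.0875 × (+10) / 0.67075 = 0.875 / 0.67075 ≈ 1.30.

Δx_R = 1.30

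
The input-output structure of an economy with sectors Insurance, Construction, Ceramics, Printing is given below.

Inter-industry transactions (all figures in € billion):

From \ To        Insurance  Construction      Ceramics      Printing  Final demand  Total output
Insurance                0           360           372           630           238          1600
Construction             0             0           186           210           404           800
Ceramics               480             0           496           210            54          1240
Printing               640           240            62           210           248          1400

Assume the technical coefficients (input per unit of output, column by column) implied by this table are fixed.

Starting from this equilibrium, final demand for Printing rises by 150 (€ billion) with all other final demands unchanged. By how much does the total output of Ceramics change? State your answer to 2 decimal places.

Δx_3 = 209.08

Technical coefficients a_ij = z_ij / X_j:
  a_11 = 0/1600 = 0.00, a_21 = 0/1600 = 0.00, a_31 = 480/1600 = 0.30, a_41 = 640/1600 = 0.40
  a_12 = 360/800 = 0.45, a_22 = 0/800 = 0.00, a_32 = 0/800 = 0.00, a_42 = 240/800 = 0.30
  a_13 = 372/1240 = 0.30, a_23 = 186/1240 = 0.15, a_33 = 496/1240 = 0.40, a_43 = 62/1240 = 0.05
  a_14 = 630/1400 = 0.45, a_24 = 210/1400 = 0.15, a_34 = 210/1400 = 0.15, a_44 = 210/1400 = 0.15
I − A =
  [   1.00    -0.45    -0.30    -0.45]
  [   0.00     1.00    -0.15    -0.15]
  [  -0.30     0.00     0.60    -0.15]
  [  -0.40    -0.30    -0.05     0.85]
Compute the cofactors C_ij = (−1)^(i+j)·(3×3 minor ij) of I−A; the adjugate is their transpose:
adj(I−A) = Cᵀ =
  [ 0.468750   0.320625   0.345000   0.365625]
  [ 0.085500   0.293250   0.126000   0.119250]
  [ 0.301500   0.227250   0.598000   0.305250]
  [ 0.268500   0.267750   0.242000   0.489750]
det(I−A) = Σ_j (I−A)_1j·C_1j = (1.00)(0.468750) + (-0.45)(0.085500) + (-0.30)(0.301500) + (-0.45)(0.268500) = 0.2190
(I − A)⁻¹ = adj(I−A) / det(I−A) ≈
  [   2.1404     1.4640     1.5753     1.6695]
  [   0.3904     1.3390     0.5753     0.5445]
  [   1.3767     1.0377     2.7306     1.3938]
  [   1.2260     1.2226     1.1050     2.2363]
Δx = (I − A)⁻¹ Δd with Δd having +150 in the Printing component and 0 elsewhere.
So Δx_3 = L_34 · (+150), where L_34 = adj(I−A)_34 / det(I−A) = 0.305250 / 0.2190.
Δx_3 = 0.305250 × (+150) / 0.2190 = 45.7875 / 0.2190 ≈ 209.08.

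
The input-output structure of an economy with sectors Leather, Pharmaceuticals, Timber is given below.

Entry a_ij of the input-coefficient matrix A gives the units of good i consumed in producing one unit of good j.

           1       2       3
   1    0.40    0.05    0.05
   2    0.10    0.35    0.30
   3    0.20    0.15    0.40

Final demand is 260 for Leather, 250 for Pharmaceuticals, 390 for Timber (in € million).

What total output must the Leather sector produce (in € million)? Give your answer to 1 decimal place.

I − A =
  [   0.60    -0.05    -0.05]
  [  -0.10     0.65    -0.30]
  [  -0.20    -0.15     0.60]
Cofactors of I−A, C_ij = (−1)^(i+j)·(minor ij) (rows/columns in the sector order above):
  C_11 = (0.65)(0.60) − (-0.30)(-0.15) = 0.3450
  C_12 = −[(-0.10)(0.60) − (-0.30)(-0.20)] = 0.1200
  C_13 = (-0.10)(-0.15) − (0.65)(-0.20) = 0.1450
  C_21 = −[(-0.05)(0.60) − (-0.05)(-0.15)] = 0.0375
  C_22 = (0.60)(0.60) − (-0.05)(-0.20) = 0.3500
  C_23 = −[(0.60)(-0.15) − (-0.05)(-0.20)] = 0.1000
  C_31 = (-0.05)(-0.30) − (-0.05)(0.65) = 0.0475
  C_32 = −[(0.60)(-0.30) − (-0.05)(-0.10)] = 0.1850
  C_33 = (0.60)(0.65) − (-0.05)(-0.10) = 0.3850
det(I−A) = Σ_j (I−A)_1j·C_1j = (0.60)(0.3450) + (-0.05)(0.1200) + (-0.05)(0.1450) = 0.19375
adj(I−A) = Cᵀ =
  [ 0.3450   0.0375   0.0475]
  [ 0.1200   0.3500   0.1850]
  [ 0.1450   0.1000   0.3850]
(I − A)⁻¹ = adj(I−A) / det(I−A) ≈
  [   1.7806     0.1935     0.2452]
  [   0.6194     1.8065     0.9548]
  [   0.7484     0.5161     1.9871]
x = (I − A)⁻¹ d = adj(I−A)·d / det(I−A), with det(I−A) = 0.19375:
  x_1 = (0.3450·260 + 0.0375·250 + 0.0475·390) / 0.19375 = 117.60 / 0.19375 ≈ 607.0
  x_2 = (0.1200·260 + 0.3500·250 + 0.1850·390) / 0.19375 = 190.85 / 0.19375 ≈ 985.0
  x_3 = (0.1450·260 + 0.1000·250 + 0.3850·390) / 0.19375 = 212.85 / 0.19375 ≈ 1098.6

x_1 = 607.0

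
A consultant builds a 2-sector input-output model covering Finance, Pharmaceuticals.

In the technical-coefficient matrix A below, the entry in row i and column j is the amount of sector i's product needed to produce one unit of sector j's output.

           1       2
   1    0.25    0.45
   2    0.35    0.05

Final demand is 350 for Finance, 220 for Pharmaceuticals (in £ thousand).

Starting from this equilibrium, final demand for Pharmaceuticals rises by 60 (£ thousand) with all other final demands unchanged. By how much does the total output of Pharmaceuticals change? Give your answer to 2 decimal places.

Δx_2 = 81.08

I − A =
  [   0.75    -0.45]
  [  -0.35     0.95]
det(I−A) = (0.75)(0.95) − (-0.45)(-0.35) = 0.5550
adj(I−A) = [[0.95, 0.45], [0.35, 0.75]]
(I − A)⁻¹ = adj(I−A) / det(I−A) ≈
  [   1.7117     0.8108]
  [   0.6306     1.3514]
Δx = (I − A)⁻¹ Δd with Δd having +60 in the Pharmaceuticals component and 0 elsewhere.
So Δx_2 = L_22 · (+60), where L_22 = adj(I−A)_22 / det(I−A) = 0.75 / 0.5550.
Δx_2 = 0.75 × (+60) / 0.5550 = 45.00 / 0.5550 ≈ 81.08.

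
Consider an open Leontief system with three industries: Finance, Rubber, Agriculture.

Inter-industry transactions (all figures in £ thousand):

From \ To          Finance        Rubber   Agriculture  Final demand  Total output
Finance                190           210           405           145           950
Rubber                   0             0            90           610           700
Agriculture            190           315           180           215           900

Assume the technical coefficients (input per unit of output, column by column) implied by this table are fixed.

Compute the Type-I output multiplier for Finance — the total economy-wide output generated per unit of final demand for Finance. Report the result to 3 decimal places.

m_1 = 1.919

Technical coefficients a_ij = z_ij / X_j:
  a_11 = 190/950 = 0.20, a_21 = 0/950 = 0.00, a_31 = 190/950 = 0.20
  a_12 = 210/700 = 0.30, a_22 = 0/700 = 0.00, a_32 = 315/700 = 0.45
  a_13 = 405/900 = 0.45, a_23 = 90/900 = 0.10, a_33 = 180/900 = 0.20
I − A =
  [   0.80    -0.30    -0.45]
  [   0.00     1.00    -0.10]
  [  -0.20    -0.45     0.80]
Cofactors of I−A, C_ij = (−1)^(i+j)·(minor ij) (rows/columns in the sector order above):
  C_11 = (1.00)(0.80) − (-0.10)(-0.45) = 0.7550
  C_12 = −[(0.00)(0.80) − (-0.10)(-0.20)] = 0.0200
  C_13 = (0.00)(-0.45) − (1.00)(-0.20) = 0.2000
  C_21 = −[(-0.30)(0.80) − (-0.45)(-0.45)] = 0.4425
  C_22 = (0.80)(0.80) − (-0.45)(-0.20) = 0.5500
  C_23 = −[(0.80)(-0.45) − (-0.30)(-0.20)] = 0.4200
  C_31 = (-0.30)(-0.10) − (-0.45)(1.00) = 0.4800
  C_32 = −[(0.80)(-0.10) − (-0.45)(0.00)] = 0.0800
  C_33 = (0.80)(1.00) − (-0.30)(0.00) = 0.8000
det(I−A) = Σ_j (I−A)_1j·C_1j = (0.80)(0.7550) + (-0.30)(0.0200) + (-0.45)(0.2000) = 0.5080
adj(I−A) = Cᵀ =
  [ 0.7550   0.4425   0.4800]
  [ 0.0200   0.5500   0.0800]
  [ 0.2000   0.4200   0.8000]
(I − A)⁻¹ = adj(I−A) / det(I−A) ≈
  [   1.4862     0.8711     0.9449]
  [   0.0394     1.0827     0.1575]
  [   0.3937     0.8268     1.5748]
The output multiplier for sector j is the column-j sum of the Leontief inverse (I − A)⁻¹ = adj(I−A) / det(I−A).
Column 1 of adj(I−A): (0.7550, 0.0200, 0.2000); det(I−A) = 0.5080.
m_1 = (0.7550 + 0.0200 + 0.2000) / 0.5080 = 0.975 / 0.5080 ≈ 1.919.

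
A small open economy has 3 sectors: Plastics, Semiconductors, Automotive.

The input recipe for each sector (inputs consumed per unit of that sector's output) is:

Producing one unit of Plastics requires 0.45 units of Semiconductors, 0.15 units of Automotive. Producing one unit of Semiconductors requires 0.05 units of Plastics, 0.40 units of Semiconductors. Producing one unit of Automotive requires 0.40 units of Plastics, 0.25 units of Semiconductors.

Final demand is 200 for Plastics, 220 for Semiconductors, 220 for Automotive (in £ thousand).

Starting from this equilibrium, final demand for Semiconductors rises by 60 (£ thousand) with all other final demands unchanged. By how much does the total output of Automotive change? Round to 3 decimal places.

I − A =
  [   1.00    -0.05    -0.40]
  [  -0.45     0.60    -0.25]
  [  -0.15     0.00     1.00]
Cofactors of I−A, C_ij = (−1)^(i+j)·(minor ij) (rows/columns in the sector order above):
  C_11 = (0.60)(1.00) − (-0.25)(0.00) = 0.6000
  C_12 = −[(-0.45)(1.00) − (-0.25)(-0.15)] = 0.4875
  C_13 = (-0.45)(0.00) − (0.60)(-0.15) = 0.0900
  C_21 = −[(-0.05)(1.00) − (-0.40)(0.00)] = 0.0500
  C_22 = (1.00)(1.00) − (-0.40)(-0.15) = 0.9400
  C_23 = −[(1.00)(0.00) − (-0.05)(-0.15)] = 0.0075
  C_31 = (-0.05)(-0.25) − (-0.40)(0.60) = 0.2525
  C_32 = −[(1.00)(-0.25) − (-0.40)(-0.45)] = 0.4300
  C_33 = (1.00)(0.60) − (-0.05)(-0.45) = 0.5775
det(I−A) = Σ_j (I−A)_1j·C_1j = (1.00)(0.6000) + (-0.05)(0.4875) + (-0.40)(0.0900) = 0.539625
adj(I−A) = Cᵀ =
  [ 0.6000   0.0500   0.2525]
  [ 0.4875   0.9400   0.4300]
  [ 0.0900   0.0075   0.5775]
(I − A)⁻¹ = adj(I−A) / det(I−A) ≈
  [   1.1119     0.0927     0.4679]
  [   0.9034     1.7420     0.7968]
  [   0.1668     0.0139     1.0702]
Δx = (I − A)⁻¹ Δd with Δd having +60 in the Semiconductors component and 0 elsewhere.
So Δx_3 = L_32 · (+60), where L_32 = adj(I−A)_32 / det(I−A) = 0.0075 / 0.539625.
Δx_3 = 0.0075 × (+60) / 0.539625 = 0.45 / 0.539625 ≈ 0.834.

Δx_3 = 0.834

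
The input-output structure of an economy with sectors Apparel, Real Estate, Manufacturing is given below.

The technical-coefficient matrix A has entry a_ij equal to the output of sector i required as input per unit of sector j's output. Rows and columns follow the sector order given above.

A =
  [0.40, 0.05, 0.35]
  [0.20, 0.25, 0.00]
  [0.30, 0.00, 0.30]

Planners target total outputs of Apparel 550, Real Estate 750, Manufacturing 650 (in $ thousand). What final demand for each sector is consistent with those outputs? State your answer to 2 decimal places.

d_1 = 65.00, d_2 = 452.50, d_3 = 290.00

I − A =
  [   0.60    -0.05    -0.35]
  [  -0.20     0.75     0.00]
  [  -0.30     0.00     0.70]
d = (I − A) x:
  d_1 = (+0.60)·550 + (-0.05)·750 + (-0.35)·650 = 65.00
  d_2 = (-0.20)·550 + (+0.75)·750 + (+0.00)·650 = 452.50
  d_3 = (-0.30)·550 + (+0.00)·750 + (+0.70)·650 = 290.00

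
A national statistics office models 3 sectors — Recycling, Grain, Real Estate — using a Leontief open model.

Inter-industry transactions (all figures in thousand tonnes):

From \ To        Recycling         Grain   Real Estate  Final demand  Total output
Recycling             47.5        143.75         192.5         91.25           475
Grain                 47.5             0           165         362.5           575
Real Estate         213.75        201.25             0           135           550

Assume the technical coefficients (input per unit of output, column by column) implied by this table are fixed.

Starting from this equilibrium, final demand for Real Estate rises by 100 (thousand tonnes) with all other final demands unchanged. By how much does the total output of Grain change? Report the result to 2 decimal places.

Δx_2 = 52.86

Technical coefficients a_ij = z_ij / X_j:
  a_11 = 47.5/475 = 0.10, a_21 = 47.5/475 = 0.10, a_31 = 213.75/475 = 0.45
  a_12 = 143.75/575 = 0.25, a_22 = 0/575 = 0.00, a_32 = 201.25/575 = 0.35
  a_13 = 192.5/550 = 0.35, a_23 = 165/550 = 0.30, a_33 = 0/550 = 0.00
I − A =
  [   0.90    -0.25    -0.35]
  [  -0.10     1.00    -0.30]
  [  -0.45    -0.35     1.00]
Cofactors of I−A, C_ij = (−1)^(i+j)·(minor ij) (rows/columns in the sector order above):
  C_11 = (1.00)(1.00) − (-0.30)(-0.35) = 0.8950
  C_12 = −[(-0.10)(1.00) − (-0.30)(-0.45)] = 0.2350
  C_13 = (-0.10)(-0.35) − (1.00)(-0.45) = 0.4850
  C_21 = −[(-0.25)(1.00) − (-0.35)(-0.35)] = 0.3725
  C_22 = (0.90)(1.00) − (-0.35)(-0.45) = 0.7425
  C_23 = −[(0.90)(-0.35) − (-0.25)(-0.45)] = 0.4275
  C_31 = (-0.25)(-0.30) − (-0.35)(1.00) = 0.4250
  C_32 = −[(0.90)(-0.30) − (-0.35)(-0.10)] = 0.3050
  C_33 = (0.90)(1.00) − (-0.25)(-0.10) = 0.8750
det(I−A) = Σ_j (I−A)_1j·C_1j = (0.90)(0.8950) + (-0.25)(0.2350) + (-0.35)(0.4850) = 0.5770
adj(I−A) = Cᵀ =
  [ 0.8950   0.3725   0.4250]
  [ 0.2350   0.7425   0.3050]
  [ 0.4850   0.4275   0.8750]
(I − A)⁻¹ = adj(I−A) / det(I−A) ≈
  [   1.5511     0.6456     0.7366]
  [   0.4073     1.2868     0.5286]
  [   0.8406     0.7409     1.5165]
Δx = (I − A)⁻¹ Δd with Δd having +100 in the Real Estate component and 0 elsewhere.
So Δx_2 = L_23 · (+100), where L_23 = adj(I−A)_23 / det(I−A) = 0.3050 / 0.5770.
Δx_2 = 0.3050 × (+100) / 0.5770 = 30.50 / 0.5770 ≈ 52.86.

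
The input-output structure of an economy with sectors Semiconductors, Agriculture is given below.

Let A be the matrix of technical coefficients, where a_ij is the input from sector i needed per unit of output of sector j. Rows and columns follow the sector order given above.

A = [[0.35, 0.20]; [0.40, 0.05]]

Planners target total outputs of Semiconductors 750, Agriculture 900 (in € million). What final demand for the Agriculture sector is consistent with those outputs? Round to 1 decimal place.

I − A =
  [   0.65    -0.20]
  [  -0.40     0.95]
d = (I − A) x:
  d_S = (+0.65)·750 + (-0.20)·900 = 307.5
  d_A = (-0.40)·750 + (+0.95)·900 = 555.0

d_A = 555.0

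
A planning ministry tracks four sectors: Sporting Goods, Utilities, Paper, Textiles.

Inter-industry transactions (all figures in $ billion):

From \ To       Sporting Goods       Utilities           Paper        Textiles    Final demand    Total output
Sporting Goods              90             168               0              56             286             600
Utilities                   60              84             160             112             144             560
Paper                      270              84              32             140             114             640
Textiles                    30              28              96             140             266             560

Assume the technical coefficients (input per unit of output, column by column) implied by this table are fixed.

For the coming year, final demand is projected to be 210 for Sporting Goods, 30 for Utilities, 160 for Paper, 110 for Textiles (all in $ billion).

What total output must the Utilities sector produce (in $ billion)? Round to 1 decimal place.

x_2 = 285.1

Technical coefficients a_ij = z_ij / X_j:
  a_11 = 90/600 = 0.15, a_21 = 60/600 = 0.10, a_31 = 270/600 = 0.45, a_41 = 30/600 = 0.05
  a_12 = 168/560 = 0.30, a_22 = 84/560 = 0.15, a_32 = 84/560 = 0.15, a_42 = 28/560 = 0.05
  a_13 = 0/640 = 0.00, a_23 = 160/640 = 0.25, a_33 = 32/640 = 0.05, a_43 = 96/640 = 0.15
  a_14 = 56/560 = 0.10, a_24 = 112/560 = 0.20, a_34 = 140/560 = 0.25, a_44 = 140/560 = 0.25
I − A =
  [   0.85    -0.30     0.00    -0.10]
  [  -0.10     0.85    -0.25    -0.20]
  [  -0.45    -0.15     0.95    -0.25]
  [  -0.05    -0.05    -0.15     0.75]
Compute the cofactors C_ij = (−1)^(i+j)·(3×3 minor ij) of I−A; the adjugate is their transpose:
adj(I−A) = Cᵀ =
  [ 0.528500   0.209500   0.079250   0.152750]
  [ 0.178000   0.562250   0.185125   0.235375]
  [ 0.307000   0.212750   0.503125   0.265375]
  [ 0.108500   0.094000   0.118250   0.592250]
det(I−A) = Σ_j (I−A)_1j·C_1j = (0.85)(0.528500) + (-0.30)(0.178000) + (0.00)(0.307000) + (-0.10)(0.108500) = 0.384975
(I − A)⁻¹ = adj(I−A) / det(I−A) ≈
  [   1.3728     0.5442     0.2059     0.3968]
  [   0.4624     1.4605     0.4809     0.6114]
  [   0.7975     0.5526     1.3069     0.6893]
  [   0.2818     0.2442     0.3072     1.5384]
x = (I − A)⁻¹ d = adj(I−A)·d / det(I−A), with det(I−A) = 0.384975:
  x_1 = (0.528500·210 + 0.209500·30 + 0.079250·160 + 0.152750·110) / 0.384975 = 146.7525 / 0.384975 ≈ 381.2
  x_2 = (0.178000·210 + 0.562250·30 + 0.185125·160 + 0.235375·110) / 0.384975 = 109.75875 / 0.384975 ≈ 285.1
  x_3 = (0.307000·210 + 0.212750·30 + 0.503125·160 + 0.265375·110) / 0.384975 = 180.54375 / 0.384975 ≈ 469.0
  x_4 = (0.108500·210 + 0.094000·30 + 0.118250·160 + 0.592250·110) / 0.384975 = 109.6725 / 0.384975 ≈ 284.9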